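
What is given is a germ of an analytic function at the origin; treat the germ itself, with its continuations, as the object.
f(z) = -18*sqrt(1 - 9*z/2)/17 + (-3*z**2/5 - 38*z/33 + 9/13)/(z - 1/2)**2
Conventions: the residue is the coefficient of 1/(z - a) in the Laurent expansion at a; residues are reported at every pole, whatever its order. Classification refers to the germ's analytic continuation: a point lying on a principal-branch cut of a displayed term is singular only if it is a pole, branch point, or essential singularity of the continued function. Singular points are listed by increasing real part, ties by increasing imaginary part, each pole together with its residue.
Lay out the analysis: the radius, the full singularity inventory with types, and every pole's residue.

Radius of convergence at 0: 2/9.
At 2/9: an algebraic (square-root) branch point.
At 1/2: a pole of order 2; residue -289/165.

Denominator factor (z - 1/2)^2: pole of order 2 at 1/2, modulus 1/2.
Branch term (-18/17)*sqrt(1 - z/(2/9)): its argument vanishes at z = 2/9, a square-root branch point, modulus 2/9.
The radius of convergence is the smallest modulus among the singular points: 2/9.
The branch term is analytic at 1/2 and contributes nothing to the residue; only the rational part matters.
At the order-2 pole 1/2 set g(z) = (z - (1/2))^2*(rational part) = -3*z**2/5 - 38*z/33 + 9/13.
Order-2 pole: residue = g'(a); g'(1/2) = -289/165, so the residue is -289/165.
List the singular points by increasing real part (a conjugate pair: the negative imaginary part first).


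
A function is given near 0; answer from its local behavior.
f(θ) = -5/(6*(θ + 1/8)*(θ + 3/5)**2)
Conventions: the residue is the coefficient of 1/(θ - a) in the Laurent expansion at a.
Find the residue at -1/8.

At the order-1 pole -1/8 set g(θ) = (θ - (-1/8))*f(θ) = -5/(6*(θ + 3/5)**2).
Simple pole: residue = g(a) at a = -1/8, which is -4000/1083.

The residue is -4000/1083.


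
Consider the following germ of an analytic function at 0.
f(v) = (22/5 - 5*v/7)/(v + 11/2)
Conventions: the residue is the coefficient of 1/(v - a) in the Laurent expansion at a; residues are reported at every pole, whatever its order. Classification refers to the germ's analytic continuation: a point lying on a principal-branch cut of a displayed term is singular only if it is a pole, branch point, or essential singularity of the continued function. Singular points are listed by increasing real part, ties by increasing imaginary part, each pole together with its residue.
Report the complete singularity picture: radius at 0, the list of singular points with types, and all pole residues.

Denominator factor (v + 11/2): pole of order 1 at -11/2, modulus 11/2.
The radius of convergence is the smallest modulus among the singular points: 11/2.
At the order-1 pole -11/2 set g(v) = (v - (-11/2))*f(v) = 22/5 - 5*v/7.
Simple pole: residue = g(a) at a = -11/2, which is 583/70.

Radius of convergence at 0: 11/2.
At -11/2: a pole of order 1; residue 583/70.


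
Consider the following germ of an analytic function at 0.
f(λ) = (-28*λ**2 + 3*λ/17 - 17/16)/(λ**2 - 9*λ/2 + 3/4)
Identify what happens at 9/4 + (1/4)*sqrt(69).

The denominator factor λ**2 - 9*λ/2 + 3/4 vanishes at 9/4 + (1/4)*sqrt(69) and appears to the power 1; the numerator there equals -71581/272 - (2139/68)*sqrt(69), nonzero, and no other factor vanishes.
Hence a pole whose order is the multiplicity, 1.

The point is a pole of order 1.


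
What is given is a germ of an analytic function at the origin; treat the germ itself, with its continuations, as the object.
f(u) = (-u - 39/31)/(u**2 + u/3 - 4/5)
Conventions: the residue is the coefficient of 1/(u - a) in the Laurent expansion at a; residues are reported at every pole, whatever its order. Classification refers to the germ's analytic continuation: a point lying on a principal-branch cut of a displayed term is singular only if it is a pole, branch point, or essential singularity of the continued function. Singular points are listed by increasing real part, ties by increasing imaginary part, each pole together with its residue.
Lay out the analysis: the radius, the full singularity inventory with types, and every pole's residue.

Denominator factor (u**2 + u/3 - 4/5): discriminant 149/45, real irrational roots -1/6 + (1/30)*sqrt(745) and -1/6 - (1/30)*sqrt(745); poles of order 1, moduli -1/6 + (1/30)*sqrt(745) and 1/6 + (1/30)*sqrt(745).
The radius of convergence is the smallest modulus among the singular points: -1/6 + (1/30)*sqrt(745).
The factor u**2 + u/3 - 4/5 splits as (u - a)(u - a') with a = -1/6 - (1/30)*sqrt(745), a' = -1/6 + (1/30)*sqrt(745). At the order-1 pole a set g(u) = (u - a)*f(u) = [-u - 39/31] / (u - a').
Simple pole: residue = g(a) at a = -1/6 - (1/30)*sqrt(745), which is -1/2 + (203/9238)*sqrt(745).
The factor u**2 + u/3 - 4/5 splits as (u - a)(u - a') with a = -1/6 + (1/30)*sqrt(745), a' = -1/6 - (1/30)*sqrt(745). At the order-1 pole a set g(u) = (u - a)*f(u) = [-u - 39/31] / (u - a').
Simple pole: residue = g(a) at a = -1/6 + (1/30)*sqrt(745), which is -1/2 - (203/9238)*sqrt(745).
List the singular points by increasing real part (a conjugate pair: the negative imaginary part first).

Radius of convergence at 0: -1/6 + (1/30)*sqrt(745).
At -1/6 - (1/30)*sqrt(745): a pole of order 1; residue -1/2 + (203/9238)*sqrt(745).
At -1/6 + (1/30)*sqrt(745): a pole of order 1; residue -1/2 - (203/9238)*sqrt(745).


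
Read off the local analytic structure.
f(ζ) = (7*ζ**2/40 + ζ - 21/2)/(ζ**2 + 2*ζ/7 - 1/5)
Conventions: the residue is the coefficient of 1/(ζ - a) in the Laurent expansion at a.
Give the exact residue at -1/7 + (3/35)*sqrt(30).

The factor ζ**2 + 2*ζ/7 - 1/5 splits as (ζ - a)(ζ - a') with a = -1/7 + (3/35)*sqrt(30), a' = -1/7 - (3/35)*sqrt(30). At the order-1 pole a set g(ζ) = (ζ - a)*f(ζ) = [7*ζ**2/40 + ζ - 21/2] / (ζ - a').
Simple pole: residue = g(a) at a = -1/7 + (3/35)*sqrt(30), which is 19/40 - (1649/800)*sqrt(30).

The residue is 19/40 - (1649/800)*sqrt(30).


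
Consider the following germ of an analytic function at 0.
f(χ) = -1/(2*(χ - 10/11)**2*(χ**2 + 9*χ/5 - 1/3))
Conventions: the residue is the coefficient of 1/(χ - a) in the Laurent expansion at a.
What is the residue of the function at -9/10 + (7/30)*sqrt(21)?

The residue is -2383821/11950580 - (29095539/585578420)*sqrt(21).

The factor χ**2 + 9*χ/5 - 1/3 splits as (χ - a)(χ - a') with a = -9/10 + (7/30)*sqrt(21), a' = -9/10 - (7/30)*sqrt(21). At the order-1 pole a set g(χ) = (χ - a)*f(χ) = [-1/(2*(χ - 10/11)**2)] / (χ - a').
Simple pole: residue = g(a) at a = -9/10 + (7/30)*sqrt(21), which is -2383821/11950580 - (29095539/585578420)*sqrt(21).


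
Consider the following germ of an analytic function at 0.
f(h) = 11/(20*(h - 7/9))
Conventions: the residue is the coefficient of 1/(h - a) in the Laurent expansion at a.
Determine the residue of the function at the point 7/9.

The residue is 11/20.

At the order-1 pole 7/9 set g(h) = (h - (7/9))*f(h) = 11/20.
Simple pole: residue = g(a) at a = 7/9, which is 11/20.


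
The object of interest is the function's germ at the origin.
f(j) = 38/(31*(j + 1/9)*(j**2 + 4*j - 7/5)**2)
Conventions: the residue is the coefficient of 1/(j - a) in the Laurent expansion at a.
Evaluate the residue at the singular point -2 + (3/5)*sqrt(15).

The residue is -3116475/17067484 - (10327925/230411034)*sqrt(15).

The factor j**2 + 4*j - 7/5 splits as (j - a)(j - a') with a = -2 + (3/5)*sqrt(15), a' = -2 - (3/5)*sqrt(15). At the order-2 pole a set g(j) = (j - a)^2*f(j) = [38/(31*(j + 1/9))] / (j - a')^2.
Order-2 pole: residue = g'(a); g'(-2 + (3/5)*sqrt(15)) = -3116475/17067484 - (10327925/230411034)*sqrt(15), so the residue is -3116475/17067484 - (10327925/230411034)*sqrt(15).


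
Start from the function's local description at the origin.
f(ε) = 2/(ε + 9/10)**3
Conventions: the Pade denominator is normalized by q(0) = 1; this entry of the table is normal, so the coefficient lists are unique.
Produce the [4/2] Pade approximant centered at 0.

Taylor coefficients needed (expand at 0): a_0 = 2000/729, a_1 = -20000/2187, a_2 = 400000/19683, a_3 = -20000000/531441, a_4 = 100000000/1594323, a_5 = -1400000000/14348907, a_6 = 56000000000/387420489.
Write the denominator as Q(ε) = 1 + q1*ε + q2*ε^2. Requiring Q*f - P = O(ε^7) with deg P <= 4 kills the coefficients of ε^5..ε^6 in Q*f:
  ε^5: a_5 + q1*a_4 + q2*a_3 = 0, i.e. -1400000000/14348907 + (100000000/1594323)*q1 + (-20000000/531441)*q2 = 0.
  ε^6: a_6 + q1*a_5 + q2*a_4 = 0, i.e. 56000000000/387420489 + (-1400000000/14348907)*q1 + (100000000/1594323)*q2 = 0.
Solving this linear system: q1 = 70/27, q2 = 140/81.
The numerator is Q*f truncated at degree 4: P0 = a_0 = 2000/729; P1 = a_1 + q1*a_0 = -40000/19683; P2 = a_2 + q1*a_1 + q2*a_0 = 80000/59049; P3 = a_3 + q1*a_2 + q2*a_1 = -400000/531441; P4 = a_4 + q1*a_3 + q2*a_2 = 4000000/14348907.

The Pade approximant has numerator coefficients [2000/729, -40000/19683, 80000/59049, -400000/531441, 4000000/14348907]; denominator coefficients [1, 70/27, 140/81].


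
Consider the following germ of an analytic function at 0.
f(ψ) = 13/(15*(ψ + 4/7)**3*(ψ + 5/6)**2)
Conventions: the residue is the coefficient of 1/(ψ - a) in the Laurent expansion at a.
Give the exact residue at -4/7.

At the order-3 pole -4/7 set g(ψ) = (ψ - (-4/7))^3*f(ψ) = 13/(15*(ψ + 5/6)**2).
Order-3 pole: residue = g''(a)/2; g''(-4/7) = 80904096/73205, so the residue is 40452048/73205.

The residue is 40452048/73205.


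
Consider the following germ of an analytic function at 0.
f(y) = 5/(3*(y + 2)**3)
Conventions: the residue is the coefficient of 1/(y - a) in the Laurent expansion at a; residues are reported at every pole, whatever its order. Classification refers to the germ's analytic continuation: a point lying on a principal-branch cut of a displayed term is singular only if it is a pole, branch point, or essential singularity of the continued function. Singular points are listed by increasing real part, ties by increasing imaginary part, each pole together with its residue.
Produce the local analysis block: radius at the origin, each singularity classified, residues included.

Denominator factor (y + 2)^3: pole of order 3 at -2, modulus 2.
The radius of convergence is the smallest modulus among the singular points: 2.
At the order-3 pole -2 set g(y) = (y - (-2))^3*f(y) = 5/3.
Order-3 pole: residue = g''(a)/2; g''(-2) = 0, so the residue is 0.

Radius of convergence at 0: 2.
At -2: a pole of order 3; residue 0.


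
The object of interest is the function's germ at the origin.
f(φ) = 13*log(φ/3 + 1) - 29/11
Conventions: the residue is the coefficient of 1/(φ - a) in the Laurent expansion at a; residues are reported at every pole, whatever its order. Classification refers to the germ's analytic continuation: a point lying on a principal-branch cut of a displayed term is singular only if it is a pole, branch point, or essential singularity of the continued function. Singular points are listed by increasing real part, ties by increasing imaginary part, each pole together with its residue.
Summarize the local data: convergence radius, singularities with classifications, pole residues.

Radius of convergence at 0: 3.
At -3: a logarithmic branch point.

Branch term (13)*log(1 - φ/(-3)): its argument vanishes at φ = -3, a logarithmic branch point, modulus 3.
The radius of convergence is the smallest modulus among the singular points: 3.


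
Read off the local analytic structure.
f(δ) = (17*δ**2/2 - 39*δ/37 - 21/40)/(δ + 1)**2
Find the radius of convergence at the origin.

The radius of convergence is 1.

Denominator factor (δ + 1)^2: pole of order 2 at -1, modulus 1.
The radius of convergence is the smallest modulus among the singular points: 1.


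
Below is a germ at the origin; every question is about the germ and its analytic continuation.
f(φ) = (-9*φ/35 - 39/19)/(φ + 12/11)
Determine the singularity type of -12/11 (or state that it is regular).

The denominator factor φ + 12/11 vanishes at -12/11 and appears to the power 1; the numerator there equals -12963/7315, nonzero, and no other factor vanishes.
Hence a pole whose order is the multiplicity, 1.

The point is a pole of order 1.


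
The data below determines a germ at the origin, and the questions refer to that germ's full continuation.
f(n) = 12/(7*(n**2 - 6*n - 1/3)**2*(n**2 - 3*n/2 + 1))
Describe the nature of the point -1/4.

The point is a regular point.

Denominator factors: n**2 - 3*n/2 + 1 = 23/16 at n = -1/4; n**2 - 6*n - 1/3 = 59/48 at n = -1/4 — none vanishes.
So the germ continues analytically to -1/4.


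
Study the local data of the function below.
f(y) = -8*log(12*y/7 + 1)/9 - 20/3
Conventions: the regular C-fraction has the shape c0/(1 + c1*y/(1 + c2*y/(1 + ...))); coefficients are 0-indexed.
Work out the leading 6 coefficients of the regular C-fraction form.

Taylor coefficients (expand at 0): a_0 = -20/3, a_1 = -32/21, a_2 = 64/49, a_3 = -512/343, a_4 = 4608/2401, a_5 = -221184/84035.
c0 = a_0 = -20/3. Peel one level at a time: if S = 1 + c*y/S' with S'(0) = 1, then c is the y-coefficient of S and S' = c*y/(S - 1).
S_1 = c0/f = 1 + (-8/35)*y + (304/1225)*y^2 + ...; c1 = -8/35.
S_2 = c1*y/(S_1 - 1) = 1 + (38/35)*y + (-12/49)*y^2 + ...; c2 = 38/35.
S_3 = c2*y/(S_2 - 1) = 1 + (30/133)*y + (-360/2527)*y^2 + ...; c3 = 30/133.
S_4 = c3*y/(S_3 - 1) = 1 + (12/19)*y + (-48/245)*y^2 + ...; c4 = 12/19.
S_5 = c4*y/(S_4 - 1) = 1 + (76/245)*y + ...; c5 = 76/245.

The regular C-fraction coefficients are [-20/3, -8/35, 38/35, 30/133, 12/19, 76/245].


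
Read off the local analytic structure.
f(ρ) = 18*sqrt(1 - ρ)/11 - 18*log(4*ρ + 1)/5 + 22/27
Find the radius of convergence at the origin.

The radius of convergence is 1/4.

Branch term (-18/5)*log(1 - ρ/(-1/4)): its argument vanishes at ρ = -1/4, a logarithmic branch point, modulus 1/4.
Branch term (18/11)*sqrt(1 - ρ/(1)): its argument vanishes at ρ = 1, a square-root branch point, modulus 1.
The radius of convergence is the smallest modulus among the singular points: 1/4.


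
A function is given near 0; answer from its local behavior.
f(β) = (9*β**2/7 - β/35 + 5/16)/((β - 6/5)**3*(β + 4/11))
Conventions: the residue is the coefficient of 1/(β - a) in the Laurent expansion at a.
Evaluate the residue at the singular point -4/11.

The residue is -9184725/71238272.

At the order-1 pole -4/11 set g(β) = (β - (-4/11))*f(β) = (9*β**2/7 - β/35 + 5/16)/(β - 6/5)**3.
Simple pole: residue = g(a) at a = -4/11, which is -9184725/71238272.


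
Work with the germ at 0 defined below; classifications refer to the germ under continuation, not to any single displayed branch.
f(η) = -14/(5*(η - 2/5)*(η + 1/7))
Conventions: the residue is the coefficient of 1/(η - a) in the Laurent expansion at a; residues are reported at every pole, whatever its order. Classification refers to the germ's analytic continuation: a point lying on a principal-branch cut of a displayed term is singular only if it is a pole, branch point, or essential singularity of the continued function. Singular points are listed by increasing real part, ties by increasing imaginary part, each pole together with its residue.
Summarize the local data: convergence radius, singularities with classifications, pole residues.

Radius of convergence at 0: 1/7.
At -1/7: a pole of order 1; residue 98/19.
At 2/5: a pole of order 1; residue -98/19.

Denominator factor (η + 1/7): pole of order 1 at -1/7, modulus 1/7.
Denominator factor (η - 2/5): pole of order 1 at 2/5, modulus 2/5.
The radius of convergence is the smallest modulus among the singular points: 1/7.
At the order-1 pole -1/7 set g(η) = (η - (-1/7))*f(η) = -14/(5*(η - 2/5)).
Simple pole: residue = g(a) at a = -1/7, which is 98/19.
At the order-1 pole 2/5 set g(η) = (η - (2/5))*f(η) = -14/(5*(η + 1/7)).
Simple pole: residue = g(a) at a = 2/5, which is -98/19.
List the singular points by increasing real part (a conjugate pair: the negative imaginary part first).


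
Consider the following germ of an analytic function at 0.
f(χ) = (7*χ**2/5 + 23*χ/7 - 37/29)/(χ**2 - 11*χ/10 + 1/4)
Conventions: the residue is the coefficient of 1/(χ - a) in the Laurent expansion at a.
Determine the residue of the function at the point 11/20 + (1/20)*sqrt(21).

The residue is 1689/700 + (208741/426300)*sqrt(21).

The factor χ**2 - 11*χ/10 + 1/4 splits as (χ - a)(χ - a') with a = 11/20 + (1/20)*sqrt(21), a' = 11/20 - (1/20)*sqrt(21). At the order-1 pole a set g(χ) = (χ - a)*f(χ) = [7*χ**2/5 + 23*χ/7 - 37/29] / (χ - a').
Simple pole: residue = g(a) at a = 11/20 + (1/20)*sqrt(21), which is 1689/700 + (208741/426300)*sqrt(21).


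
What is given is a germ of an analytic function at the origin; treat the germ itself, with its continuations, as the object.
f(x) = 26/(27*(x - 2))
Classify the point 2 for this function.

The denominator factor x - 2 vanishes at 2 and appears to the power 1; the numerator there equals 26/27, nonzero, and no other factor vanishes.
Hence a pole whose order is the multiplicity, 1.

The point is a pole of order 1.


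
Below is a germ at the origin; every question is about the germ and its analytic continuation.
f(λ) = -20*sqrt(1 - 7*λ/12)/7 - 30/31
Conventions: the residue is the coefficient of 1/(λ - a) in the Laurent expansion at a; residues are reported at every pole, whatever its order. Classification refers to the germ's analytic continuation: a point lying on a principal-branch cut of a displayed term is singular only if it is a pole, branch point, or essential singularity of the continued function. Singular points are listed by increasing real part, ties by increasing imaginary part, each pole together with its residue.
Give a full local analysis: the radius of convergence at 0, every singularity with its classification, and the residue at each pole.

Radius of convergence at 0: 12/7.
At 12/7: an algebraic (square-root) branch point.

Branch term (-20/7)*sqrt(1 - λ/(12/7)): its argument vanishes at λ = 12/7, a square-root branch point, modulus 12/7.
The radius of convergence is the smallest modulus among the singular points: 12/7.


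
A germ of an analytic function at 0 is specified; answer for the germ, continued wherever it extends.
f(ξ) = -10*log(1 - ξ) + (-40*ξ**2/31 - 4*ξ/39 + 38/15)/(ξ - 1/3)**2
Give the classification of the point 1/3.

The point is a pole of order 2.

The denominator factor ξ - 1/3 vanishes at 1/3 and appears to the power 2; the numerator there equals 42722/18135, nonzero, and no other factor vanishes.
The branch terms are analytic at this point.
Hence a pole whose order is the multiplicity, 2.


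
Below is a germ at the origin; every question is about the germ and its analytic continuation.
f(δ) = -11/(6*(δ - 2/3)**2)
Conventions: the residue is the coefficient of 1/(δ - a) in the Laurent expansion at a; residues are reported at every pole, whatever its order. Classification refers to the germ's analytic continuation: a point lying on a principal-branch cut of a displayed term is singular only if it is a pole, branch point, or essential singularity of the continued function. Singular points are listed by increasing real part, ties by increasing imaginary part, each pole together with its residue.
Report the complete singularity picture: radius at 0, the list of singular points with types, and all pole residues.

Radius of convergence at 0: 2/3.
At 2/3: a pole of order 2; residue 0.

Denominator factor (δ - 2/3)^2: pole of order 2 at 2/3, modulus 2/3.
The radius of convergence is the smallest modulus among the singular points: 2/3.
At the order-2 pole 2/3 set g(δ) = (δ - (2/3))^2*f(δ) = -11/6.
Order-2 pole: residue = g'(a); g'(2/3) = 0, so the residue is 0.


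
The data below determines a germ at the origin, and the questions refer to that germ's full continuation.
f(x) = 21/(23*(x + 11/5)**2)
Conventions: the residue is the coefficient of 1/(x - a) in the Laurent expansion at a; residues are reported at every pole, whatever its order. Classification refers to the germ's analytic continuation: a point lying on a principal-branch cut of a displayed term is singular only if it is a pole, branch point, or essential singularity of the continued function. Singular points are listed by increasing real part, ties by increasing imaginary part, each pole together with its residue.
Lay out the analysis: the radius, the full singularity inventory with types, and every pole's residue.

Radius of convergence at 0: 11/5.
At -11/5: a pole of order 2; residue 0.

Denominator factor (x + 11/5)^2: pole of order 2 at -11/5, modulus 11/5.
The radius of convergence is the smallest modulus among the singular points: 11/5.
At the order-2 pole -11/5 set g(x) = (x - (-11/5))^2*f(x) = 21/23.
Order-2 pole: residue = g'(a); g'(-11/5) = 0, so the residue is 0.


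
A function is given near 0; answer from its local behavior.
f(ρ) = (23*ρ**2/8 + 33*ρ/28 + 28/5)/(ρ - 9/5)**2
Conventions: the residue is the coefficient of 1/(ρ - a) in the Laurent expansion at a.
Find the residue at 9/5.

The residue is 807/70.

At the order-2 pole 9/5 set g(ρ) = (ρ - (9/5))^2*f(ρ) = 23*ρ**2/8 + 33*ρ/28 + 28/5.
Order-2 pole: residue = g'(a); g'(9/5) = 807/70, so the residue is 807/70.


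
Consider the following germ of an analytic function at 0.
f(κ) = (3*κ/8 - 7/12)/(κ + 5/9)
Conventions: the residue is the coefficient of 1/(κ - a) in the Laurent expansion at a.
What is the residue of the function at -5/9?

At the order-1 pole -5/9 set g(κ) = (κ - (-5/9))*f(κ) = 3*κ/8 - 7/12.
Simple pole: residue = g(a) at a = -5/9, which is -19/24.

The residue is -19/24.


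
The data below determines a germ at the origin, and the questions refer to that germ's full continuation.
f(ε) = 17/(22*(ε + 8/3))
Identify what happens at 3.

Denominator factors: ε + 8/3 = 17/3 at ε = 3 — none vanishes.
So the germ continues analytically to 3.

The point is a regular point.


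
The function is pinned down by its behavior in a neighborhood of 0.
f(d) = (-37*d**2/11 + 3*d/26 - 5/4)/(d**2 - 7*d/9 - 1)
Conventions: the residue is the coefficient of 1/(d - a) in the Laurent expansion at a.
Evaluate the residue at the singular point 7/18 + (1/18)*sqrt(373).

The factor d**2 - 7*d/9 - 1 splits as (d - a)(d - a') with a = 7/18 + (1/18)*sqrt(373), a' = 7/18 - (1/18)*sqrt(373). At the order-1 pole a set g(d) = (d - a)*f(d) = [-37*d**2/11 + 3*d/26 - 5/4] / (d - a').
Simple pole: residue = g(a) at a = 7/18 + (1/18)*sqrt(373), which is -6437/5148 - (129409/960102)*sqrt(373).

The residue is -6437/5148 - (129409/960102)*sqrt(373).


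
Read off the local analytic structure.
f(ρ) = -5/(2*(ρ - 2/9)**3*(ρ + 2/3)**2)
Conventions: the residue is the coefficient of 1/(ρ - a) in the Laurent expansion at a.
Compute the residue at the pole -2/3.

The residue is 98415/8192.

At the order-2 pole -2/3 set g(ρ) = (ρ - (-2/3))^2*f(ρ) = -5/(2*(ρ - 2/9)**3).
Order-2 pole: residue = g'(a); g'(-2/3) = 98415/8192, so the residue is 98415/8192.


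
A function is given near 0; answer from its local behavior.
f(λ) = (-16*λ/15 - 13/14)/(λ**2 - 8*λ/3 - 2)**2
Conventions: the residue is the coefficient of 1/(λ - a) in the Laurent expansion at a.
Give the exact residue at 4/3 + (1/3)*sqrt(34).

The residue is (4443/323680)*sqrt(34).

The factor λ**2 - 8*λ/3 - 2 splits as (λ - a)(λ - a') with a = 4/3 + (1/3)*sqrt(34), a' = 4/3 - (1/3)*sqrt(34). At the order-2 pole a set g(λ) = (λ - a)^2*f(λ) = [-16*λ/15 - 13/14] / (λ - a')^2.
Order-2 pole: residue = g'(a); g'(4/3 + (1/3)*sqrt(34)) = (4443/323680)*sqrt(34), so the residue is (4443/323680)*sqrt(34).


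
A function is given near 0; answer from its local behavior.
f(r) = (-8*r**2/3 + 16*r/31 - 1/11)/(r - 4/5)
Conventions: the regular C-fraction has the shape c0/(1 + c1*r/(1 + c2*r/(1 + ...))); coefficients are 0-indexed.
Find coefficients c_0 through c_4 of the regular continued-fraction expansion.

Taylor coefficients (expand at 0): a_0 = 5/44, a_1 = -2745/5456, a_2 = 177065/65472, a_3 = 885325/261888, a_4 = 4426625/1047552.
c0 = a_0 = 5/44. Peel one level at a time: if S = 1 + c*r/S' with S'(0) = 1, then c is the r-coefficient of S and S' = c*r/(S - 1).
S_1 = c0/f = 1 + (549/124)*r + (-12100/2883)*r^2 + ...; c1 = 549/124.
S_2 = c1*r/(S_1 - 1) = 1 + (48400/51057)*r + (96606664/2712609)*r^2 + ...; c2 = 48400/51057.
S_3 = c2*r/(S_2 - 1) = 1 + (-34031893/905850)*r + (1054988683/907500)*r^2 + ...; c3 = -34031893/905850.
S_4 = c3*r/(S_3 - 1) = 1 + (17019/550)*r + ...; c4 = 17019/550.

The regular C-fraction coefficients are [5/44, 549/124, 48400/51057, -34031893/905850, 17019/550].


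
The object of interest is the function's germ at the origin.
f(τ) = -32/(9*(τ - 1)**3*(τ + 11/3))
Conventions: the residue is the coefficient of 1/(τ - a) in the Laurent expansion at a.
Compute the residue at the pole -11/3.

At the order-1 pole -11/3 set g(τ) = (τ - (-11/3))*f(τ) = -32/(9*(τ - 1)**3).
Simple pole: residue = g(a) at a = -11/3, which is 12/343.

The residue is 12/343.


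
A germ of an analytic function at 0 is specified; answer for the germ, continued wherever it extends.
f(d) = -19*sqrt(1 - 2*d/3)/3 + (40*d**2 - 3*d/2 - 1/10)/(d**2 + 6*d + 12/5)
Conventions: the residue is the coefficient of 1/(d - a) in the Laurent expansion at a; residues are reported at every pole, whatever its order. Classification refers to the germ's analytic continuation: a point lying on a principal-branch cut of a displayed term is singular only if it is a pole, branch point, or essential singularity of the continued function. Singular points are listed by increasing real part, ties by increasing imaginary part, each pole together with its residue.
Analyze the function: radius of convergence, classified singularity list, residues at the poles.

Denominator factor (d**2 + 6*d + 12/5): discriminant 132/5, real irrational roots -3 + (1/5)*sqrt(165) and -3 - (1/5)*sqrt(165); poles of order 1, moduli 3 - (1/5)*sqrt(165) and 3 + (1/5)*sqrt(165).
Branch term (-19/3)*sqrt(1 - d/(3/2)): its argument vanishes at d = 3/2, a square-root branch point, modulus 3/2.
The radius of convergence is the smallest modulus among the singular points: 3 - (1/5)*sqrt(165).
The branch term is analytic at -3 - (1/5)*sqrt(165) and contributes nothing to the residue; only the rational part matters.
The factor d**2 + 6*d + 12/5 splits as (d - a)(d - a') with a = -3 - (1/5)*sqrt(165), a' = -3 + (1/5)*sqrt(165). At the order-1 pole a set g(d) = (d - a)*(rational part) = [40*d**2 - 3*d/2 - 1/10] / (d - a').
Simple pole: residue = g(a) at a = -3 - (1/5)*sqrt(165), which is -483/4 - (1571/165)*sqrt(165).
The branch term is analytic at -3 + (1/5)*sqrt(165) and contributes nothing to the residue; only the rational part matters.
The factor d**2 + 6*d + 12/5 splits as (d - a)(d - a') with a = -3 + (1/5)*sqrt(165), a' = -3 - (1/5)*sqrt(165). At the order-1 pole a set g(d) = (d - a)*(rational part) = [40*d**2 - 3*d/2 - 1/10] / (d - a').
Simple pole: residue = g(a) at a = -3 + (1/5)*sqrt(165), which is -483/4 + (1571/165)*sqrt(165).
List the singular points by increasing real part (a conjugate pair: the negative imaginary part first).

Radius of convergence at 0: 3 - (1/5)*sqrt(165).
At -3 - (1/5)*sqrt(165): a pole of order 1; residue -483/4 - (1571/165)*sqrt(165).
At -3 + (1/5)*sqrt(165): a pole of order 1; residue -483/4 + (1571/165)*sqrt(165).
At 3/2: an algebraic (square-root) branch point.


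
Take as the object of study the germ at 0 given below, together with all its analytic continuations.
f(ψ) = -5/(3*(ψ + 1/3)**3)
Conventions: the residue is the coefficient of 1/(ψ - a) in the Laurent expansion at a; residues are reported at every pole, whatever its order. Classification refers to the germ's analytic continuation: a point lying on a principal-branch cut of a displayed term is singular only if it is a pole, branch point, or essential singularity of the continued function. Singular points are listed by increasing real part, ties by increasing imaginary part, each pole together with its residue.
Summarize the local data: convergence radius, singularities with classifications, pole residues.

Radius of convergence at 0: 1/3.
At -1/3: a pole of order 3; residue 0.

Denominator factor (ψ + 1/3)^3: pole of order 3 at -1/3, modulus 1/3.
The radius of convergence is the smallest modulus among the singular points: 1/3.
At the order-3 pole -1/3 set g(ψ) = (ψ - (-1/3))^3*f(ψ) = -5/3.
Order-3 pole: residue = g''(a)/2; g''(-1/3) = 0, so the residue is 0.


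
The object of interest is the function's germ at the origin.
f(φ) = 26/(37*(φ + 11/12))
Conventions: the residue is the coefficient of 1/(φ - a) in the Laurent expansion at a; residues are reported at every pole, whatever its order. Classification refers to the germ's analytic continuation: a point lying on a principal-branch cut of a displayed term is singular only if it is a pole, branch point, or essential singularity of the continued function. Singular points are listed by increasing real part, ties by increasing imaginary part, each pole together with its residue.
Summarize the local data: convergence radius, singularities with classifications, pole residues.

Denominator factor (φ + 11/12): pole of order 1 at -11/12, modulus 11/12.
The radius of convergence is the smallest modulus among the singular points: 11/12.
At the order-1 pole -11/12 set g(φ) = (φ - (-11/12))*f(φ) = 26/37.
Simple pole: residue = g(a) at a = -11/12, which is 26/37.

Radius of convergence at 0: 11/12.
At -11/12: a pole of order 1; residue 26/37.


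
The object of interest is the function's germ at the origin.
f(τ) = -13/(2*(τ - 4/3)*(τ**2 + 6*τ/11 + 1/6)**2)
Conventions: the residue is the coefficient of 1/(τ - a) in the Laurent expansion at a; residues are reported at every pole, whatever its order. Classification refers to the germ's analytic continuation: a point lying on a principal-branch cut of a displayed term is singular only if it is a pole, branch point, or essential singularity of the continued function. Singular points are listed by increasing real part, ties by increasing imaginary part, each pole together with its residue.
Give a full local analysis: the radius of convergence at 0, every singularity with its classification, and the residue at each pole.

Radius of convergence at 0: (1/6)*sqrt(6).
At (-3/11) - ((1/66)*sqrt(402))*i: a pole of order 2; residue (127413/279841) + ((4667746941/2512412498)*sqrt(402))*i.
At (-3/11) + ((1/66)*sqrt(402))*i: a pole of order 2; residue (127413/279841) - ((4667746941/2512412498)*sqrt(402))*i.
At 4/3: a pole of order 1; residue -254826/279841.


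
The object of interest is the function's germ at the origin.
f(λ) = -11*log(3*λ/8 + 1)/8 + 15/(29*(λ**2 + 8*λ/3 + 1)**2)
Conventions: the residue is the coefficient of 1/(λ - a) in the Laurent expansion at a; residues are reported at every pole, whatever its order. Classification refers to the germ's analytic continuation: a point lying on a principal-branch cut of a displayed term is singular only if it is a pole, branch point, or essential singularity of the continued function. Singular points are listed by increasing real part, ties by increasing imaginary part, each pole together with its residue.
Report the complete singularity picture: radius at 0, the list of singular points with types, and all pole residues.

Radius of convergence at 0: 4/3 - (1/3)*sqrt(7).
At -8/3: a logarithmic branch point.
At -4/3 - (1/3)*sqrt(7): a pole of order 2; residue (405/5684)*sqrt(7).
At -4/3 + (1/3)*sqrt(7): a pole of order 2; residue -(405/5684)*sqrt(7).

Denominator factor (λ**2 + 8*λ/3 + 1)^2: discriminant 28/9, real irrational roots -4/3 + (1/3)*sqrt(7) and -4/3 - (1/3)*sqrt(7); poles of order 2, moduli 4/3 - (1/3)*sqrt(7) and 4/3 + (1/3)*sqrt(7).
Branch term (-11/8)*log(1 - λ/(-8/3)): its argument vanishes at λ = -8/3, a logarithmic branch point, modulus 8/3.
The radius of convergence is the smallest modulus among the singular points: 4/3 - (1/3)*sqrt(7).
The branch term is analytic at -4/3 - (1/3)*sqrt(7) and contributes nothing to the residue; only the rational part matters.
The factor λ**2 + 8*λ/3 + 1 splits as (λ - a)(λ - a') with a = -4/3 - (1/3)*sqrt(7), a' = -4/3 + (1/3)*sqrt(7). At the order-2 pole a set g(λ) = (λ - a)^2*(rational part) = [15/29] / (λ - a')^2.
Order-2 pole: residue = g'(a); g'(-4/3 - (1/3)*sqrt(7)) = (405/5684)*sqrt(7), so the residue is (405/5684)*sqrt(7).
The branch term is analytic at -4/3 + (1/3)*sqrt(7) and contributes nothing to the residue; only the rational part matters.
The factor λ**2 + 8*λ/3 + 1 splits as (λ - a)(λ - a') with a = -4/3 + (1/3)*sqrt(7), a' = -4/3 - (1/3)*sqrt(7). At the order-2 pole a set g(λ) = (λ - a)^2*(rational part) = [15/29] / (λ - a')^2.
Order-2 pole: residue = g'(a); g'(-4/3 + (1/3)*sqrt(7)) = -(405/5684)*sqrt(7), so the residue is -(405/5684)*sqrt(7).
List the singular points by increasing real part (a conjugate pair: the negative imaginary part first).


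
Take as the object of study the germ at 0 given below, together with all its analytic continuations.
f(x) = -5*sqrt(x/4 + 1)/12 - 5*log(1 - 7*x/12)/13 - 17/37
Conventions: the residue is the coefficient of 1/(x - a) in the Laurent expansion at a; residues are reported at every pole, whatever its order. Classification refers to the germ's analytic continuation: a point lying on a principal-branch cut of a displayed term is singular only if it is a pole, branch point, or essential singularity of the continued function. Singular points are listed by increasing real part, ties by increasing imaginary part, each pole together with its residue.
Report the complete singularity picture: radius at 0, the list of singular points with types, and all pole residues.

Radius of convergence at 0: 12/7.
At -4: an algebraic (square-root) branch point.
At 12/7: a logarithmic branch point.

Branch term (-5/13)*log(1 - x/(12/7)): its argument vanishes at x = 12/7, a logarithmic branch point, modulus 12/7.
Branch term (-5/12)*sqrt(1 - x/(-4)): its argument vanishes at x = -4, a square-root branch point, modulus 4.
The radius of convergence is the smallest modulus among the singular points: 12/7.
List the singular points by increasing real part (a conjugate pair: the negative imaginary part first).


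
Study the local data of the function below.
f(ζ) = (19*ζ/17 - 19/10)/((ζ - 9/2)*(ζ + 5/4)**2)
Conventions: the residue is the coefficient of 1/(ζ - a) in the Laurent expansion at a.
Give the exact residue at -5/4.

At the order-2 pole -5/4 set g(ζ) = (ζ - (-5/4))^2*f(ζ) = (19*ζ/17 - 19/10)/(ζ - 9/2).
Order-2 pole: residue = g'(a); g'(-5/4) = -4256/44965, so the residue is -4256/44965.

The residue is -4256/44965.


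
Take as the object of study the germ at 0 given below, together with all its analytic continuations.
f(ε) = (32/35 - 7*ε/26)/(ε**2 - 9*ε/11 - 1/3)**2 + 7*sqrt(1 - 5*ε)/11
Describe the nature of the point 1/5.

The point is an algebraic (square-root) branch point.

The term (7/11)*sqrt(1 - ε/(1/5)) has argument 1 - 1/5/(1/5) = 0 at 1/5: a square-root (algebraic, two-sheeted) branch point; the remaining terms are analytic or single-valued there.


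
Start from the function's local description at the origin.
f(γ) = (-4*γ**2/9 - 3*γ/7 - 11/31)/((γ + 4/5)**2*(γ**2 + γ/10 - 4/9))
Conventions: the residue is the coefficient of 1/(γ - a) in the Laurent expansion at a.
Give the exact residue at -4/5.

At the order-2 pole -4/5 set g(γ) = (γ - (-4/5))^2*f(γ) = (-4*γ**2/9 - 3*γ/7 - 11/31)/(γ**2 + γ/10 - 4/9).
Order-2 pole: residue = g'(a); g'(-4/5) = -9051935/293384, so the residue is -9051935/293384.

The residue is -9051935/293384.


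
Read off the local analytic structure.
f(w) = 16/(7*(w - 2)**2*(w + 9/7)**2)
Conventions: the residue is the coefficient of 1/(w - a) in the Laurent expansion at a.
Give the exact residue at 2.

The residue is -1568/12167.

At the order-2 pole 2 set g(w) = (w - (2))^2*f(w) = 16/(7*(w + 9/7)**2).
Order-2 pole: residue = g'(a); g'(2) = -1568/12167, so the residue is -1568/12167.


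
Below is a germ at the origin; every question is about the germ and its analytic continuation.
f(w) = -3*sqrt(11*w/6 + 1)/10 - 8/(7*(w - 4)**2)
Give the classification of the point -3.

Denominator factors: w - 4 = -7 at w = -3 — none vanishes.
Branch term sqrt(1 - w/(-6/11)): argument at -3 is -9/2, nonzero, so -3 is not its branch point (a point on a principal cut is still regular for the continued germ).
So the germ continues analytically to -3.

The point is a regular point.


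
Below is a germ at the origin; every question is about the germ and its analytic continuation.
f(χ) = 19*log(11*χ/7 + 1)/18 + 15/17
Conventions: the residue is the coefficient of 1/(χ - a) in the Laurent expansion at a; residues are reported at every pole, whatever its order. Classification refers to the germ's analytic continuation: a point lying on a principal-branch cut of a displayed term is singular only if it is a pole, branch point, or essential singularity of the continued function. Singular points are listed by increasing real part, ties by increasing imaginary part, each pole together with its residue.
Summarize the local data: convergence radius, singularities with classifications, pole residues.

Branch term (19/18)*log(1 - χ/(-7/11)): its argument vanishes at χ = -7/11, a logarithmic branch point, modulus 7/11.
The radius of convergence is the smallest modulus among the singular points: 7/11.

Radius of convergence at 0: 7/11.
At -7/11: a logarithmic branch point.


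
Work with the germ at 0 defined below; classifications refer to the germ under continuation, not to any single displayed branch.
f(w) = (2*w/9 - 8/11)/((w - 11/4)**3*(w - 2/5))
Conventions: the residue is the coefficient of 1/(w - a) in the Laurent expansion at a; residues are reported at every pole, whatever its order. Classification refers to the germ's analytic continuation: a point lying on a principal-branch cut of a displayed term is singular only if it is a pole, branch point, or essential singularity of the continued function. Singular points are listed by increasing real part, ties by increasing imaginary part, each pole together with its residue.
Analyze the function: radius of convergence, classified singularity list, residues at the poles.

Denominator factor (w - 11/4)^3: pole of order 3 at 11/4, modulus 11/4.
Denominator factor (w - 2/5): pole of order 1 at 2/5, modulus 2/5.
The radius of convergence is the smallest modulus among the singular points: 2/5.
At the order-1 pole 2/5 set g(w) = (w - (2/5))*f(w) = (2*w/9 - 8/11)/(w - 11/4)**3.
Simple pole: residue = g(a) at a = 2/5, which is 505600/10278477.
At the order-3 pole 11/4 set g(w) = (w - (11/4))^3*f(w) = (2*w/9 - 8/11)/(w - 2/5).
Order-3 pole: residue = g''(a)/2; g''(11/4) = -1011200/10278477, so the residue is -505600/10278477.
List the singular points by increasing real part (a conjugate pair: the negative imaginary part first).

Radius of convergence at 0: 2/5.
At 2/5: a pole of order 1; residue 505600/10278477.
At 11/4: a pole of order 3; residue -505600/10278477.


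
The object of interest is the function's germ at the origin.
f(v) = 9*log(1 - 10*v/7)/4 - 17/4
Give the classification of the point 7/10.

The point is a logarithmic branch point.

The term (9/4)*log(1 - v/(7/10)) has argument 1 - 7/10/(7/10) = 0 at 7/10: a logarithmic (infinitely-sheeted) branch point; the remaining terms are analytic or single-valued there.


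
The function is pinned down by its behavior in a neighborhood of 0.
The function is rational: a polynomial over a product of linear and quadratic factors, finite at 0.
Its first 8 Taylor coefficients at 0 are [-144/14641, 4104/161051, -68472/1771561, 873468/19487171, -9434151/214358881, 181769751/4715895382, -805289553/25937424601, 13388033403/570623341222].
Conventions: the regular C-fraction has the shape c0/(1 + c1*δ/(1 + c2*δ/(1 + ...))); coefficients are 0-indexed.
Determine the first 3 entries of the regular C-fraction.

Taylor coefficients (read off): a_0 = -144/14641, a_1 = 4104/161051, a_2 = -68472/1771561.
c0 = a_0 = -144/14641. Peel one level at a time: if S = 1 + c*δ/S' with S'(0) = 1, then c is the δ-coefficient of S and S' = c*δ/(S - 1).
S_1 = c0/f = 1 + (57/22)*δ + (1347/484)*δ^2 + ...; c1 = 57/22.
S_2 = c1*δ/(S_1 - 1) = 1 + (-449/418)*δ + ...; c2 = -449/418.

The regular C-fraction coefficients are [-144/14641, 57/22, -449/418].
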